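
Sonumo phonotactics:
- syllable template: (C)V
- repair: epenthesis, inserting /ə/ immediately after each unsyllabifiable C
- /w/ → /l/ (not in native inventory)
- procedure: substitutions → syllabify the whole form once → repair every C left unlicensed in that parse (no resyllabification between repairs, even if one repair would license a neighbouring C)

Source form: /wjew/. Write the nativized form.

Substitution: /w/ → /l/, giving /ljel/.
Syllabifying with onset maximization leaves /l/, /l/ stranded (no codas are permitted; onsets are limited to one consonant).
Each unlicensed consonant becomes the onset of a new syllable: /l/ → /lə/, /l/ → /lə/.

ləjelə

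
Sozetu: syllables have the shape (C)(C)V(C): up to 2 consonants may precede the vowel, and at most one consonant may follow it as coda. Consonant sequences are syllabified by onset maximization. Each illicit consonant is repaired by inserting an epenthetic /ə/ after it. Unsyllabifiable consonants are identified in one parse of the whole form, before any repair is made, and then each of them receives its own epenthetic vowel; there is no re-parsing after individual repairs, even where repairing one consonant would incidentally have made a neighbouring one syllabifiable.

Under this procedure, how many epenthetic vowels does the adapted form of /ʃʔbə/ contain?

1

The unsyllabifiable consonants are /ʃ/; each receives one epenthetic vowel.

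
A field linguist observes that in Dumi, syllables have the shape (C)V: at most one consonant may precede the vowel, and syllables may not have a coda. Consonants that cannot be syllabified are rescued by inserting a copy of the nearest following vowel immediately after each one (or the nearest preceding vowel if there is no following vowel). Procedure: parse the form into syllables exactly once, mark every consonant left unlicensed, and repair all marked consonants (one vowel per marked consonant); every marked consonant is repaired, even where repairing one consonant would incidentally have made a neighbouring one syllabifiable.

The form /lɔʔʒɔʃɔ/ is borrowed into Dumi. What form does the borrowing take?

lɔʔɔʒɔʃɔ

Syllabifying with onset maximization leaves /ʔ/ stranded (no codas are permitted; onsets are limited to one consonant).
Epenthesis after each stranded consonant: /ʔ/ → /ʔɔ/.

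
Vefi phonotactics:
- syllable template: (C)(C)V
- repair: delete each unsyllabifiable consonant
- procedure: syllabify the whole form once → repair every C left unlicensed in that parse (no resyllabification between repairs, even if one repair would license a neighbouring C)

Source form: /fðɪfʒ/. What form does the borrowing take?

fðɪ

Under (C)(C)V, the unsyllabifiable consonants are /f/, /ʒ/ (no codas are permitted; onsets may contain at most 2 consonants).
Deletion applies to /f/, /ʒ/.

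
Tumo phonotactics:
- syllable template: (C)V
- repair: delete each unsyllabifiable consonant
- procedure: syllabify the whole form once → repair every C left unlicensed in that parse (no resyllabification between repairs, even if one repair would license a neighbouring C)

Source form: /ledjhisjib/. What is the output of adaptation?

The consonants /d/, /j/, /s/, /b/ cannot be parsed into a legal (C)V syllable (no codas are permitted; onsets are limited to one consonant).
Each unlicensed consonant is deleted: /d/, /j/, /s/, /b/.

lehiji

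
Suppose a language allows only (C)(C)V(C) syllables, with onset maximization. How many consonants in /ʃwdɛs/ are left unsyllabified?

1

Under (C)(C)V(C), the unsyllabifiable consonants are /ʃ/ (at most one coda consonant is licensed; onsets may contain at most 2 consonants).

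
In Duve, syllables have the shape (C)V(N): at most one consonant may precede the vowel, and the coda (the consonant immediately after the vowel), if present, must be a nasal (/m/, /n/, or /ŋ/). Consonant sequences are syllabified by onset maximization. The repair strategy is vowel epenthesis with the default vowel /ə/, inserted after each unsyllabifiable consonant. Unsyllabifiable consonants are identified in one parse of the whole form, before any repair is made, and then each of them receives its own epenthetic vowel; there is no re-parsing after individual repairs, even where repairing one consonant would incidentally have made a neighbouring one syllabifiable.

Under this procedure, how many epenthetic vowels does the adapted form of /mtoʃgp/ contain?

4

The unsyllabifiable consonants are /m/, /ʃ/, /g/, /p/; each receives one epenthetic vowel.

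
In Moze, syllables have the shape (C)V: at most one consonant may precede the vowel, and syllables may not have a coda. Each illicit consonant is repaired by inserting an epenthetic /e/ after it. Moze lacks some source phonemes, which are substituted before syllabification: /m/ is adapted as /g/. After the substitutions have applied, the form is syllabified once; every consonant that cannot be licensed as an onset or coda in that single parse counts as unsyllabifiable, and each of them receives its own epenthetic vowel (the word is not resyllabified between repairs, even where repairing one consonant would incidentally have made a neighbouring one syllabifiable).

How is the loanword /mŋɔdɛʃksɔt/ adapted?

geŋɔdɛʃekesɔte

Substitution: /m/ → /g/, giving /gŋɔdɛʃksɔt/.
Under (C)V, the unsyllabifiable consonants are /g/, /ʃ/, /k/, /t/ (no codas are permitted; onsets are limited to one consonant).
Inserting the epenthetic vowel yields /g/ → /ge/, /ʃ/ → /ʃe/, /k/ → /ke/, /t/ → /te/.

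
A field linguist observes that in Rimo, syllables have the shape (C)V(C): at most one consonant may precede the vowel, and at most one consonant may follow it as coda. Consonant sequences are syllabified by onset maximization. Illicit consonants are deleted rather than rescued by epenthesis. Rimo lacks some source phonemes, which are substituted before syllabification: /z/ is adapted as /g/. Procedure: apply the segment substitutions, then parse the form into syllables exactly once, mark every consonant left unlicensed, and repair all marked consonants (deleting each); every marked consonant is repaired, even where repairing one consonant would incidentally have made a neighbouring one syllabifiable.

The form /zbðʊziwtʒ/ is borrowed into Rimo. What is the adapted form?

ðʊgiw

Substitution: /z/ → /g/, giving /gbðʊgiwtʒ/.
Under (C)V(C), the unsyllabifiable consonants are /g/, /b/, /t/, /ʒ/ (at most one coda consonant is licensed; onsets are limited to one consonant).
Deleting the stranded consonants removes /g/, /b/, /t/, /ʒ/.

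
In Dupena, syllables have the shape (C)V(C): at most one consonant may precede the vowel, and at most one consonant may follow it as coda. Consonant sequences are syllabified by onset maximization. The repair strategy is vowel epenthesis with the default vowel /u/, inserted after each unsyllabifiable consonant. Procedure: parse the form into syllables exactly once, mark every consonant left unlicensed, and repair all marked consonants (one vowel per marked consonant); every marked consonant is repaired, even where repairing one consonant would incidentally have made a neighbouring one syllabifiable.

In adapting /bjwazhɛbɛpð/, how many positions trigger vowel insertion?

The unsyllabifiable consonants are /b/, /j/, /ð/; each receives one epenthetic vowel.

3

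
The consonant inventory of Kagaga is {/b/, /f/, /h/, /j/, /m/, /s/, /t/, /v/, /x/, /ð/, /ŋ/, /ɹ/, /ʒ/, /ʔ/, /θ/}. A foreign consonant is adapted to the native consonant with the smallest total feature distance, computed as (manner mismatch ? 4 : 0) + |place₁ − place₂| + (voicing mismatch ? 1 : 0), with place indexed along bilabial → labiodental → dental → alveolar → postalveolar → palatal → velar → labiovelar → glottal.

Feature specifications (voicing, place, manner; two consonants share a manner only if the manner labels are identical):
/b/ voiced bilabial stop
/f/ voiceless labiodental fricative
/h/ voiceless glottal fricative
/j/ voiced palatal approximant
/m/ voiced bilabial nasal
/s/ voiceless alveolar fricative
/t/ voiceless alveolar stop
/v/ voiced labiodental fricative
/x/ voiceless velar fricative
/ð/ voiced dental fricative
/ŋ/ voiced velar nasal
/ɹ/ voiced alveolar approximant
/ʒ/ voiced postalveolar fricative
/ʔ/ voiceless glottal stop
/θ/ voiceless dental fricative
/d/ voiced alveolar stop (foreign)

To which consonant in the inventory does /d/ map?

t

/t/ is closest: same manner (stop), place distance 0 (alveolar→alveolar), voicing differs (+1); total 1. Next closest is /b/ at distance 3.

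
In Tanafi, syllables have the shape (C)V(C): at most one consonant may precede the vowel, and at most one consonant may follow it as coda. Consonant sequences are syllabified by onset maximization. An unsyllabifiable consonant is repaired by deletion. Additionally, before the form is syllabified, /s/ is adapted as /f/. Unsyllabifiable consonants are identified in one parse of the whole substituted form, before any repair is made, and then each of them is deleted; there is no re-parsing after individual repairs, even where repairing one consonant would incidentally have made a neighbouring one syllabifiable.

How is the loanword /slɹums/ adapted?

Substitution: /s/ → /f/, giving /flɹumf/.
Under (C)V(C), the unsyllabifiable consonants are /f/, /l/, /f/ (at most one coda consonant is licensed; onsets are limited to one consonant).
Deletion applies to /f/, /l/, /f/.

ɹum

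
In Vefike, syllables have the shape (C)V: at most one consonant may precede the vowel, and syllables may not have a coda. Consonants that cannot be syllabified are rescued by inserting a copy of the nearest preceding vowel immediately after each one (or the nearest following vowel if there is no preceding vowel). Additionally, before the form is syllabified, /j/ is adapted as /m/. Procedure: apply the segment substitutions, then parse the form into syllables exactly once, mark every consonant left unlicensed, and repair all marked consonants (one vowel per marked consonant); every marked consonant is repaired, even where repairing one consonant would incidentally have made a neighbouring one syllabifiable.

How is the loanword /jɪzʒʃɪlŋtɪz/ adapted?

mɪzɪʒɪʃɪlɪŋɪtɪzɪ

Substitution: /j/ → /m/, giving /mɪzʒʃɪlŋtɪz/.
Under (C)V, the unsyllabifiable consonants are /z/, /ʒ/, /l/, /ŋ/, /z/ (no codas are permitted; onsets are limited to one consonant).
Each unlicensed consonant becomes the onset of a new syllable: /z/ → /zɪ/, /ʒ/ → /ʒɪ/, /l/ → /lɪ/, /ŋ/ → /ŋɪ/, /z/ → /zɪ/.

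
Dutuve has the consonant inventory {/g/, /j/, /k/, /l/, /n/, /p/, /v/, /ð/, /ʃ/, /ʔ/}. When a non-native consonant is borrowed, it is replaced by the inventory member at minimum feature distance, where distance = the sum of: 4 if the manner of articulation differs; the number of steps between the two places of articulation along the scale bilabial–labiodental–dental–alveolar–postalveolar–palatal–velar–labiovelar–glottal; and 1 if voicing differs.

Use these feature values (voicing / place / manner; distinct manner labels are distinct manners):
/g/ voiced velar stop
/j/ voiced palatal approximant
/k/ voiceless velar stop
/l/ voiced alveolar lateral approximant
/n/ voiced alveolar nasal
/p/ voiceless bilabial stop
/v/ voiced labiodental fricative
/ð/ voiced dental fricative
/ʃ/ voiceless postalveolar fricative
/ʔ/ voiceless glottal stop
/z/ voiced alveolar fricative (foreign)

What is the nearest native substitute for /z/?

/ð/ is closest: same manner (fricative), place distance 1 (alveolar→dental), same voicing; total 1. Next closest is /v/ at distance 2.

ð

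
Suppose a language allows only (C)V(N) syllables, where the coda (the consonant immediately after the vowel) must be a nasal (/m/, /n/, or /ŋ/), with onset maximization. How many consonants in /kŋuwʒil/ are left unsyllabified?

Under (C)V(N), the unsyllabifiable consonants are /k/, /w/, /l/ (only a nasal (/m/, /n/, or /ŋ/) is licensed in coda position; onsets are limited to one consonant).

3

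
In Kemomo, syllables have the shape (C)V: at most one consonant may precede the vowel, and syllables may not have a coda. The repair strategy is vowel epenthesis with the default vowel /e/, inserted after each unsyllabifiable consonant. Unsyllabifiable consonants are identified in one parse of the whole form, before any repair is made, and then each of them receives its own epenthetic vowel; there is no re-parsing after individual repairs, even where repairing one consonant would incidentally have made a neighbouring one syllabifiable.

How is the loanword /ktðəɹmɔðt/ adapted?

keteðəɹemɔðete

Under (C)V, the unsyllabifiable consonants are /k/, /t/, /ɹ/, /ð/, /t/ (no codas are permitted; onsets are limited to one consonant).
Each unlicensed consonant becomes the onset of a new syllable: /k/ → /ke/, /t/ → /te/, /ɹ/ → /ɹe/, /ð/ → /ðe/, /t/ → /te/.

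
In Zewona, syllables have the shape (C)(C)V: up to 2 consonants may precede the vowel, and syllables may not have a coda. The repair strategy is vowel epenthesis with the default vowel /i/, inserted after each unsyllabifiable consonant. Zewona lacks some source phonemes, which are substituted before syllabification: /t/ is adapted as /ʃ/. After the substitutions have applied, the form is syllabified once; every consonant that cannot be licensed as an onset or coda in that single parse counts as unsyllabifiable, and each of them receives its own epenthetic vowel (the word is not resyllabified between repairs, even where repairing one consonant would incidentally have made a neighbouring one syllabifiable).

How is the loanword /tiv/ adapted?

Substitution: /t/ → /ʃ/, giving /ʃiv/.
Under (C)(C)V, the unsyllabifiable consonants are /v/ (no codas are permitted; onsets may contain at most 2 consonants).
Epenthesis after each stranded consonant: /v/ → /vi/.

ʃivi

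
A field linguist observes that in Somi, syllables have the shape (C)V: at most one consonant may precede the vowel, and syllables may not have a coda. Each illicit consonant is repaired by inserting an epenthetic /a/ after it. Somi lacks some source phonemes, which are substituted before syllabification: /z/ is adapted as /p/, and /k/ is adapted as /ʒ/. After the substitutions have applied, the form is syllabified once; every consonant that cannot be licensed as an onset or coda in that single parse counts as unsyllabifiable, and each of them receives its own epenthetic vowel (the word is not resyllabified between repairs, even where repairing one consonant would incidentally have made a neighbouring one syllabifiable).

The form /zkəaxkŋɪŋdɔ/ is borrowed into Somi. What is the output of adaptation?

Substitution: /z/ → /p/, /k/ → /ʒ/, giving /pʒəaxʒŋɪŋdɔ/.
Syllabifying with onset maximization leaves /p/, /x/, /ʒ/, /ŋ/ stranded (no codas are permitted; onsets are limited to one consonant).
Each unlicensed consonant becomes the onset of a new syllable: /p/ → /pa/, /x/ → /xa/, /ʒ/ → /ʒa/, /ŋ/ → /ŋa/.

paʒəaxaʒaŋɪŋadɔ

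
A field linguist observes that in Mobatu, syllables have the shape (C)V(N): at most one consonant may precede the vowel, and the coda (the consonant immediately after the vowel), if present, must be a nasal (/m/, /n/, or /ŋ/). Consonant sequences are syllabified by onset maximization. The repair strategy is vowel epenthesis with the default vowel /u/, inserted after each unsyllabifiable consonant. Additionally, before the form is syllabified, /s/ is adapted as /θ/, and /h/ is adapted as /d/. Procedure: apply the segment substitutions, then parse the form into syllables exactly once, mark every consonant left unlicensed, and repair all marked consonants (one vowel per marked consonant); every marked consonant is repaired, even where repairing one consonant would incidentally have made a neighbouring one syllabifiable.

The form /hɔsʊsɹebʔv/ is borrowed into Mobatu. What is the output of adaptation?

dɔθʊθuɹebuʔuvu

Substitution: /h/ → /d/, /s/ → /θ/, giving /dɔθʊθɹebʔv/.
The consonants /θ/, /b/, /ʔ/, /v/ cannot be parsed into a legal (C)V(N) syllable (only a nasal (/m/, /n/, or /ŋ/) is licensed in coda position; onsets are limited to one consonant).
Each unlicensed consonant becomes the onset of a new syllable: /θ/ → /θu/, /b/ → /bu/, /ʔ/ → /ʔu/, /v/ → /vu/.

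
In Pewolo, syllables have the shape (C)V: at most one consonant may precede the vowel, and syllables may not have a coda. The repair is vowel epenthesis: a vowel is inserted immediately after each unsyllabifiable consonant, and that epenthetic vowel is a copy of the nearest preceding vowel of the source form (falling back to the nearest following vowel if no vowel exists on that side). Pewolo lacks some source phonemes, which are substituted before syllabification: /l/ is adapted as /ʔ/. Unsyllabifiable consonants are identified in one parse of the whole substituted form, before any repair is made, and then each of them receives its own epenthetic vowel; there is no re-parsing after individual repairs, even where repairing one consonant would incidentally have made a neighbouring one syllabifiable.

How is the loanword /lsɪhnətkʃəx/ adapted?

ʔɪsɪhɪnətəkəʃəxə

Substitution: /l/ → /ʔ/, giving /ʔsɪhnətkʃəx/.
The consonants /ʔ/, /h/, /t/, /k/, /x/ cannot be parsed into a legal (C)V syllable (no codas are permitted; onsets are limited to one consonant).
Inserting the epenthetic vowel yields /ʔ/ → /ʔɪ/, /h/ → /hɪ/, /t/ → /tə/, /k/ → /kə/, /x/ → /xə/.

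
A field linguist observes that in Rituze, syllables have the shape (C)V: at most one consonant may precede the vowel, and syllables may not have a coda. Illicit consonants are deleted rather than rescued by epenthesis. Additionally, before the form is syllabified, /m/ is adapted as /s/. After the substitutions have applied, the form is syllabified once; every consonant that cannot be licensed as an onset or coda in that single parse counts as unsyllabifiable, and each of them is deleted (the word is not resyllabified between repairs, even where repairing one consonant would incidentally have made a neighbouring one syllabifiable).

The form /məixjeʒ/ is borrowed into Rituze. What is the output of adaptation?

Substitution: /m/ → /s/, giving /səixjeʒ/.
Syllabifying with onset maximization leaves /x/, /ʒ/ stranded (no codas are permitted; onsets are limited to one consonant).
Each unlicensed consonant is deleted: /x/, /ʒ/.

səije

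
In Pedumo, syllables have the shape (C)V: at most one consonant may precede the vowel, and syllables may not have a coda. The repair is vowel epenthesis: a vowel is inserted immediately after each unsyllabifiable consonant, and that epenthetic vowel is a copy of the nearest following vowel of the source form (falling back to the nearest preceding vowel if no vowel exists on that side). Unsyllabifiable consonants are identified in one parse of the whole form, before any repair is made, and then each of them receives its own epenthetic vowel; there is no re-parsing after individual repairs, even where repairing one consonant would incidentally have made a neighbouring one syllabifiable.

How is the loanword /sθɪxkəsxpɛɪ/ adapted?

Syllabifying with onset maximization leaves /s/, /x/, /s/, /x/ stranded (no codas are permitted; onsets are limited to one consonant).
Epenthesis after each stranded consonant: /s/ → /sɪ/, /x/ → /xə/, /s/ → /sɛ/, /x/ → /xɛ/.

sɪθɪxəkəsɛxɛpɛɪ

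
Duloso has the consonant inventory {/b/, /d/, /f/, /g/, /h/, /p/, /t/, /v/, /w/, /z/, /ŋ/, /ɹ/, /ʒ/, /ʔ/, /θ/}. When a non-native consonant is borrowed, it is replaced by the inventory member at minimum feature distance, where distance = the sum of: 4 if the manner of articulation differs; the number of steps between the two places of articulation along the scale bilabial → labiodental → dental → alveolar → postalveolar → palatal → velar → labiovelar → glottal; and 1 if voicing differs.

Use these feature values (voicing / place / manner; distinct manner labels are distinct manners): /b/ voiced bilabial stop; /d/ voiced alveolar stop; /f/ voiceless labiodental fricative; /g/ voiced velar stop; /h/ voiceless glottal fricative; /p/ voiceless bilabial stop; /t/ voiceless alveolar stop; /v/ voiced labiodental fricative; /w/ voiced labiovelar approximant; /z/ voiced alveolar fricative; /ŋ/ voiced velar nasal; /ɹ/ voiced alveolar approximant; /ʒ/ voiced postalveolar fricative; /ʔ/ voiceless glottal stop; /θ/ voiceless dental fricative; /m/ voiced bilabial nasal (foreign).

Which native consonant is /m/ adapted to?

b

/b/ is closest: manner differs (nasal→stop, +4), place distance 0 (bilabial→bilabial), same voicing; total 4. Next closest is /p/ at distance 5.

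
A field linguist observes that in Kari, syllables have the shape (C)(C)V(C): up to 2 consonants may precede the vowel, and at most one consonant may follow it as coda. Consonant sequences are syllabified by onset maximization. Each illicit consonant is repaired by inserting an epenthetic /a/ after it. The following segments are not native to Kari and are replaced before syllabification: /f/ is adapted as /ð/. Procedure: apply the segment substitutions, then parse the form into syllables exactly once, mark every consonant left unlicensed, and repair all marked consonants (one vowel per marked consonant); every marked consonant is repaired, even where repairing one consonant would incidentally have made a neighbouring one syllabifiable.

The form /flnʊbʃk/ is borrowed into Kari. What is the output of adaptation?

Substitution: /f/ → /ð/, giving /ðlnʊbʃk/.
Syllabifying with onset maximization leaves /ð/, /ʃ/, /k/ stranded (at most one coda consonant is licensed; onsets may contain at most 2 consonants).
Epenthesis after each stranded consonant: /ð/ → /ða/, /ʃ/ → /ʃa/, /k/ → /ka/.

ðalnʊbʃaka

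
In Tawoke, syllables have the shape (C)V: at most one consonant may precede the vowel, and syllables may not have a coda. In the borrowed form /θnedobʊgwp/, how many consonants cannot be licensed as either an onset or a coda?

Under (C)V, the unsyllabifiable consonants are /θ/, /g/, /w/, /p/ (no codas are permitted; onsets are limited to one consonant).

4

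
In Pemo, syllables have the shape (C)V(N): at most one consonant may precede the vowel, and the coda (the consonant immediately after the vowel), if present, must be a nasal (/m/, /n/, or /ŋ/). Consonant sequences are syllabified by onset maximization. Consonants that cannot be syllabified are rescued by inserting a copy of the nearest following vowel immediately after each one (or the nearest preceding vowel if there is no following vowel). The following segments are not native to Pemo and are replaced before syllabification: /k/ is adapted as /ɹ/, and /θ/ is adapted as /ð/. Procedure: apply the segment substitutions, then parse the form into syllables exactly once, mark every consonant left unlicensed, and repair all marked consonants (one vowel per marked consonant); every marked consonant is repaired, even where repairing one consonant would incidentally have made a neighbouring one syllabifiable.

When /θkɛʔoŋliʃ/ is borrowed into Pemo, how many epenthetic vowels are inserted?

2

After substitution the input is /ðɹɛʔoŋliʃ/.
The unsyllabifiable consonants are /ð/, /ʃ/; each receives one epenthetic vowel.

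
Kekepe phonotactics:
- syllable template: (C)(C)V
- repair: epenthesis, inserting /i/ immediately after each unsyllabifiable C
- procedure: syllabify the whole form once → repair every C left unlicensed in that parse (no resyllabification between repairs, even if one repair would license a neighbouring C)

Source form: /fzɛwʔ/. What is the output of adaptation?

fzɛwiʔi

The consonants /w/, /ʔ/ cannot be parsed into a legal (C)(C)V syllable (no codas are permitted; onsets may contain at most 2 consonants).
Inserting the epenthetic vowel yields /w/ → /wi/, /ʔ/ → /ʔi/.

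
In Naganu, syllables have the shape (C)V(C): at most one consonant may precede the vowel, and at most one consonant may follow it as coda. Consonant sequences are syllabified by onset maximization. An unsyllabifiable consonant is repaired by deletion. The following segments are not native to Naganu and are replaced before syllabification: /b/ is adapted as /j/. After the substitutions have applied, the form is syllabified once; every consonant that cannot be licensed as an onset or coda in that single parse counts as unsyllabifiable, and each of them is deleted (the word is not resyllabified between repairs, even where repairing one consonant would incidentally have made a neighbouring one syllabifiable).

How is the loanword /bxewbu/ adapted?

Substitution: /b/ → /j/, giving /jxewju/.
The consonants /j/ cannot be parsed into a legal (C)V(C) syllable (at most one coda consonant is licensed; onsets are limited to one consonant).
Deletion applies to /j/.

xewju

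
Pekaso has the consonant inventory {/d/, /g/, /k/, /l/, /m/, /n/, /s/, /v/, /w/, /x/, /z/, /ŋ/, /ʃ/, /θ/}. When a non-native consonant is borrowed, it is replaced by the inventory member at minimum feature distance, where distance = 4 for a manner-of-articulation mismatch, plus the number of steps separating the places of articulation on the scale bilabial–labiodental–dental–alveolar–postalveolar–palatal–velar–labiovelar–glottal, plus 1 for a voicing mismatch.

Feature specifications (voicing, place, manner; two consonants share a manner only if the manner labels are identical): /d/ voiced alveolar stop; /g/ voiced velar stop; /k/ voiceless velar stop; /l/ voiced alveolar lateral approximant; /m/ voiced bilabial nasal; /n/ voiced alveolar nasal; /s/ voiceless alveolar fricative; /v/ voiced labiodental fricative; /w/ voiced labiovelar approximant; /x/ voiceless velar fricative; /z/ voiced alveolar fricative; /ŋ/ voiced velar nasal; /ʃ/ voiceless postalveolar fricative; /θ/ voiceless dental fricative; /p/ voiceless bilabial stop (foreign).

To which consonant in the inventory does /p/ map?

d

/d/ is closest: same manner (stop), place distance 3 (bilabial→alveolar), voicing differs (+1); total 4. Next closest is /m/ at distance 5.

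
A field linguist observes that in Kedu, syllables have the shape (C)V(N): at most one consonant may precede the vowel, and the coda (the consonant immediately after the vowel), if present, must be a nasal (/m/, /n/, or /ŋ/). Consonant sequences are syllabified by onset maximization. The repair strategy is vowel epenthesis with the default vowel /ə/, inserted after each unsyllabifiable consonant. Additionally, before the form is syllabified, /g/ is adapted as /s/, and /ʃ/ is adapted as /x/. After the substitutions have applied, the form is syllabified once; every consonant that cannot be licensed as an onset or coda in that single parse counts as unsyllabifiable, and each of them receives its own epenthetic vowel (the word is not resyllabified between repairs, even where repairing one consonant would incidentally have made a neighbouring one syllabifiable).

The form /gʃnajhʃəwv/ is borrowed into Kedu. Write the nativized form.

Substitution: /g/ → /s/, /ʃ/ → /x/, giving /sxnajhxəwv/.
Syllabifying with onset maximization leaves /s/, /x/, /j/, /h/, /w/, /v/ stranded (only a nasal (/m/, /n/, or /ŋ/) is licensed in coda position; onsets are limited to one consonant).
Epenthesis after each stranded consonant: /s/ → /sə/, /x/ → /xə/, /j/ → /jə/, /h/ → /hə/, /w/ → /wə/, /v/ → /və/.

səxənajəhəxəwəvə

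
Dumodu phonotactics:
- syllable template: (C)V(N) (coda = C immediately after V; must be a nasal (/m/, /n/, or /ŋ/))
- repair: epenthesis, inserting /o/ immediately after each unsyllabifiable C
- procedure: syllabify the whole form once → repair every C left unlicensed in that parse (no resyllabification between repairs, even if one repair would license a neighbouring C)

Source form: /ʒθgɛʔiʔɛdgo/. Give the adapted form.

Under (C)V(N), the unsyllabifiable consonants are /ʒ/, /θ/, /d/ (only a nasal (/m/, /n/, or /ŋ/) is licensed in coda position; onsets are limited to one consonant).
Each unlicensed consonant becomes the onset of a new syllable: /ʒ/ → /ʒo/, /θ/ → /θo/, /d/ → /do/.

ʒoθogɛʔiʔɛdogo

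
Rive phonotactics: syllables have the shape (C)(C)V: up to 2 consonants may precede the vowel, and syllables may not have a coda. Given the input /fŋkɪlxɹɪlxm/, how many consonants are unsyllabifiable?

Under (C)(C)V, the unsyllabifiable consonants are /f/, /l/, /l/, /x/, /m/ (no codas are permitted; onsets may contain at most 2 consonants).

5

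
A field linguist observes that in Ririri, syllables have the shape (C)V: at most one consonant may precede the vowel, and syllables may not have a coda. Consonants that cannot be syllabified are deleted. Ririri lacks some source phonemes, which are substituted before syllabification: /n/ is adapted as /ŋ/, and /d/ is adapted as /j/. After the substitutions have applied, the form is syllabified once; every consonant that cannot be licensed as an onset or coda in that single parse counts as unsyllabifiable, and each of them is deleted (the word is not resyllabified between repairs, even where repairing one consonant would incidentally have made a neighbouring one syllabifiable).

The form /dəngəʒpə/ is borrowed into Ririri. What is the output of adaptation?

jəgəpə

Substitution: /d/ → /j/, /n/ → /ŋ/, giving /jəŋgəʒpə/.
Under (C)V, the unsyllabifiable consonants are /ŋ/, /ʒ/ (no codas are permitted; onsets are limited to one consonant).
Deleting the stranded consonants removes /ŋ/, /ʒ/.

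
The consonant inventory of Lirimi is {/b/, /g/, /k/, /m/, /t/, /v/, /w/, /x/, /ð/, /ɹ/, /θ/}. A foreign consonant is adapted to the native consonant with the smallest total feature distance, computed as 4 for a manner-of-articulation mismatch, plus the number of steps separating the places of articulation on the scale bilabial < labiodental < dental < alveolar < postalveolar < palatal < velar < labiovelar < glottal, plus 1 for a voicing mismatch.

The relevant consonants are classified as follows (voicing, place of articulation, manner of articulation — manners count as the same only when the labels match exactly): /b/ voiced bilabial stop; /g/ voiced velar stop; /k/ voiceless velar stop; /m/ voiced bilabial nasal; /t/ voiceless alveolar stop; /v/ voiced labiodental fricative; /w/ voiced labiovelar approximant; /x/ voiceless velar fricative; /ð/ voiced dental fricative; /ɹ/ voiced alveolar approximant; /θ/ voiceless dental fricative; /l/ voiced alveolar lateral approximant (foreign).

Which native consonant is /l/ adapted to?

/ɹ/ is closest: manner differs (lateral approximant→approximant, +4), place distance 0 (alveolar→alveolar), same voicing; total 4. Next closest is /t/ at distance 5.

ɹ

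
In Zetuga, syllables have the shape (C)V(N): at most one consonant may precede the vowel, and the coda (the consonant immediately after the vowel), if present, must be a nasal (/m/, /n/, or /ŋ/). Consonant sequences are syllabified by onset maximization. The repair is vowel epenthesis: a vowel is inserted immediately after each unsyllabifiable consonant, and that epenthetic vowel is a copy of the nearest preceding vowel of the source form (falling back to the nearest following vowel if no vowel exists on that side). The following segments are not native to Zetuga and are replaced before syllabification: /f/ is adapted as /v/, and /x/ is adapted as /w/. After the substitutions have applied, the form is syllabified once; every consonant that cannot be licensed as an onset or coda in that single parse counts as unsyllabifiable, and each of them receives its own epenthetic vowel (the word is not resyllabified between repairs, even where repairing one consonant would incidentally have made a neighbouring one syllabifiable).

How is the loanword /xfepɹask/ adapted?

Substitution: /x/ → /w/, /f/ → /v/, giving /wvepɹask/.
Syllabifying with onset maximization leaves /w/, /p/, /s/, /k/ stranded (only a nasal (/m/, /n/, or /ŋ/) is licensed in coda position; onsets are limited to one consonant).
Epenthesis after each stranded consonant: /w/ → /we/, /p/ → /pe/, /s/ → /sa/, /k/ → /ka/.

wevepeɹasaka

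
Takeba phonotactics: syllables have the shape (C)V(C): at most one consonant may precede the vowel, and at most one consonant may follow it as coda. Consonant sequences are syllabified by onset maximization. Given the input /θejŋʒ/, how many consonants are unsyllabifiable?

The consonants /ŋ/, /ʒ/ cannot be parsed into a legal (C)V(C) syllable (at most one coda consonant is licensed; onsets are limited to one consonant).

2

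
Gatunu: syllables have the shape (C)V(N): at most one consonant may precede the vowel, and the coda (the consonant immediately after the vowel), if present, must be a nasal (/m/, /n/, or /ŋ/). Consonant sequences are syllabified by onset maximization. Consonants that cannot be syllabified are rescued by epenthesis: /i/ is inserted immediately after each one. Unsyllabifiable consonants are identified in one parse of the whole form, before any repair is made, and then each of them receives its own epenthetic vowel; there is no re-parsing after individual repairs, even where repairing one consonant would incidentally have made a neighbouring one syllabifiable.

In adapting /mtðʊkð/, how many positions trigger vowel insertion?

4

The unsyllabifiable consonants are /m/, /t/, /k/, /ð/; each receives one epenthetic vowel.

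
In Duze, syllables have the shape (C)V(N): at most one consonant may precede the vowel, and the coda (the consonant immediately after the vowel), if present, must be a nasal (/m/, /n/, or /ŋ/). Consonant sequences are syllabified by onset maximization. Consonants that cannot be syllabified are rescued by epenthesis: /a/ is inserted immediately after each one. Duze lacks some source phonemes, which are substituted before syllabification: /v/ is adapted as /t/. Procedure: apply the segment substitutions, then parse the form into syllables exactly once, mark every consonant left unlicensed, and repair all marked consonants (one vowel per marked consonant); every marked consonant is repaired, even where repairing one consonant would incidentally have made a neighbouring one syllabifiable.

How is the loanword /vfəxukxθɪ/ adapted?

Substitution: /v/ → /t/, giving /tfəxukxθɪ/.
The consonants /t/, /k/, /x/ cannot be parsed into a legal (C)V(N) syllable (only a nasal (/m/, /n/, or /ŋ/) is licensed in coda position; onsets are limited to one consonant).
Inserting the epenthetic vowel yields /t/ → /ta/, /k/ → /ka/, /x/ → /xa/.

tafəxukaxaθɪ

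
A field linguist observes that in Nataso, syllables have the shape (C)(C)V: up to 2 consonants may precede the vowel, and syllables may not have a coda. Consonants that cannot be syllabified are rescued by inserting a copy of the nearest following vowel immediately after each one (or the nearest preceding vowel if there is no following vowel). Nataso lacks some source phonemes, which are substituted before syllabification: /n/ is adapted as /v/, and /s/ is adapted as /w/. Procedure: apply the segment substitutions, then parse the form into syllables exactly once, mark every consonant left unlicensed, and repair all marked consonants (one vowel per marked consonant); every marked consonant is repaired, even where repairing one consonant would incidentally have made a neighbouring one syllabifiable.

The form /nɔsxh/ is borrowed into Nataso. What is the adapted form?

vɔwɔxɔhɔ

Substitution: /n/ → /v/, /s/ → /w/, giving /vɔwxh/.
The consonants /w/, /x/, /h/ cannot be parsed into a legal (C)(C)V syllable (no codas are permitted; onsets may contain at most 2 consonants).
Each unlicensed consonant becomes the onset of a new syllable: /w/ → /wɔ/, /x/ → /xɔ/, /h/ → /hɔ/.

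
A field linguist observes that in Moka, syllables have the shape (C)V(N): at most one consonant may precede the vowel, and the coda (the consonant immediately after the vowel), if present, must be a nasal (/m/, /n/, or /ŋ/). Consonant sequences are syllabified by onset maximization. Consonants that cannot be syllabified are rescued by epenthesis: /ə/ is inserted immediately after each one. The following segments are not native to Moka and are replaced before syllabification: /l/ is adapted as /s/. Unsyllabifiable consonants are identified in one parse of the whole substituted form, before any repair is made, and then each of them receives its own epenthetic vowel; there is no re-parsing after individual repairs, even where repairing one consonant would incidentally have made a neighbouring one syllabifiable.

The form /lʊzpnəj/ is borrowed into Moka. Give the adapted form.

sʊzəpənəjə

Substitution: /l/ → /s/, giving /sʊzpnəj/.
Syllabifying with onset maximization leaves /z/, /p/, /j/ stranded (only a nasal (/m/, /n/, or /ŋ/) is licensed in coda position; onsets are limited to one consonant).
Each unlicensed consonant becomes the onset of a new syllable: /z/ → /zə/, /p/ → /pə/, /j/ → /jə/.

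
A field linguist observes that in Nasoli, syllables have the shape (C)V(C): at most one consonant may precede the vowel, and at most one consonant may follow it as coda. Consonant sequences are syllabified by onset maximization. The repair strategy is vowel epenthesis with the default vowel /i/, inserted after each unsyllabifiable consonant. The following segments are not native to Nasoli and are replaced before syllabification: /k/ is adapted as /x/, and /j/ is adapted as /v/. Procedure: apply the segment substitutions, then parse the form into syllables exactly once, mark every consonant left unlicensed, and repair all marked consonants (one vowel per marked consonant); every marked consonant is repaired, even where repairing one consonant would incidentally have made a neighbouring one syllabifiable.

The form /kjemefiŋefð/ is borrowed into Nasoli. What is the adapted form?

xivemefiŋefði

Substitution: /k/ → /x/, /j/ → /v/, giving /xvemefiŋefð/.
Under (C)V(C), the unsyllabifiable consonants are /x/, /ð/ (at most one coda consonant is licensed; onsets are limited to one consonant).
Each unlicensed consonant becomes the onset of a new syllable: /x/ → /xi/, /ð/ → /ði/.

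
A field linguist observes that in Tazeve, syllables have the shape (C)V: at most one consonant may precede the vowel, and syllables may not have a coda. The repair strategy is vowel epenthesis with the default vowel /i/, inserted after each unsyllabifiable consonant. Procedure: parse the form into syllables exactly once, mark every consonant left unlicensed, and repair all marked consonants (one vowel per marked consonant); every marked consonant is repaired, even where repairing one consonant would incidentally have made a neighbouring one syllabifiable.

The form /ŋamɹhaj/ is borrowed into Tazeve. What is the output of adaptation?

ŋamiɹihaji

Under (C)V, the unsyllabifiable consonants are /m/, /ɹ/, /j/ (no codas are permitted; onsets are limited to one consonant).
Each unlicensed consonant becomes the onset of a new syllable: /m/ → /mi/, /ɹ/ → /ɹi/, /j/ → /ji/.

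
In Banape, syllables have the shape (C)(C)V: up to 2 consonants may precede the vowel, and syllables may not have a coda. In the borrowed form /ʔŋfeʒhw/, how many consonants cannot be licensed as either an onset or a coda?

Under (C)(C)V, the unsyllabifiable consonants are /ʔ/, /ʒ/, /h/, /w/ (no codas are permitted; onsets may contain at most 2 consonants).

4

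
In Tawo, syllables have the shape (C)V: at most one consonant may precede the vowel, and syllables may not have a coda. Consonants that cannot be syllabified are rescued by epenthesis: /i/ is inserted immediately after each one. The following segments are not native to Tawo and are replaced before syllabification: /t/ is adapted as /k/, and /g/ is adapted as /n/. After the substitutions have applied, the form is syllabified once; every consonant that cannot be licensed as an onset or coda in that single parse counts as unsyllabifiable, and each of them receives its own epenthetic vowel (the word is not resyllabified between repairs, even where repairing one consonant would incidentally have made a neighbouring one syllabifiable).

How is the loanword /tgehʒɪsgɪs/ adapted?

kinehiʒɪsinɪsi

Substitution: /t/ → /k/, /g/ → /n/, giving /knehʒɪsnɪs/.
Under (C)V, the unsyllabifiable consonants are /k/, /h/, /s/, /s/ (no codas are permitted; onsets are limited to one consonant).
Inserting the epenthetic vowel yields /k/ → /ki/, /h/ → /hi/, /s/ → /si/, /s/ → /si/.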